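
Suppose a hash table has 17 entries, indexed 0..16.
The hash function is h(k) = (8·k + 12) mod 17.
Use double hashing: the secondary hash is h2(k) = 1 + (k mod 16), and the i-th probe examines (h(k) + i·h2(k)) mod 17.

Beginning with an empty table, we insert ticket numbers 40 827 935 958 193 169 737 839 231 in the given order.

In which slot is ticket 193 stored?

40: h=9 → slot 9
827: h=15 → slot 15
935: h=12 → slot 12
958: h=9, h2=15, probe 9,7 → slot 7
193: h=9, h2=2, probe 9,11 → slot 11
169: h=4 → slot 4
737: h=9, h2=2, probe 9,11,13 → slot 13
839: h=9, h2=8, probe 9,0 → slot 0
231: h=7, h2=8, probe 7,15,6 → slot 6
Table: [839, —, —, —, 169, —, 231, 958, —, 40, —, 193, 935, 737, —, 827, —]

11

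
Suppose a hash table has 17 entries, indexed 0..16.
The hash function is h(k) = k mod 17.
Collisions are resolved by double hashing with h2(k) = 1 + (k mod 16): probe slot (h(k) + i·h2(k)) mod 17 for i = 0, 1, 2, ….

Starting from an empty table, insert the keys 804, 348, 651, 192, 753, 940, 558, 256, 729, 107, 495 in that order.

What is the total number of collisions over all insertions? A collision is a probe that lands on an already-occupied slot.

10

Insert 804: h=5, slot 5 empty => index 5.
Insert 348: h=8, slot 8 empty => index 8.
Insert 651: h=5, h2=12, slot 5 occupied => index 0.
Insert 192: h=5, h2=1, slot 5 occupied => index 6.
Insert 753: h=5, h2=2, slot 5 occupied => index 7.
Insert 940: h=5, h2=13, slot 5 occupied => index 1.
Insert 558: h=14, slot 14 empty => index 14.
Insert 256: h=1, h2=1, slot 1 occupied => index 2.
Insert 729: h=15, slot 15 empty => index 15.
Insert 107: h=5, h2=12, slots 5,0 occupied => index 12.
Insert 495: h=2, h2=16, slots 2,1,0 occupied => index 16.
Table: [651, 940, 256, -, -, 804, 192, 753, 348, -, -, -, 107, -, 558, 729, 495]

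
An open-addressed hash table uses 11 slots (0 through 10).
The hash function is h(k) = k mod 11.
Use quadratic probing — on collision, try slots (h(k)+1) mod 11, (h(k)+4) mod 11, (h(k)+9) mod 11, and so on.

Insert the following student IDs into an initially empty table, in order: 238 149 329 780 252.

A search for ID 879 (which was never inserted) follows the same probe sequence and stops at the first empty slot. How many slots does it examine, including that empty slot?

4

238 hashes to 7; slot 7 is free => place at 7.
149 hashes to 6; slot 6 is free => place at 6.
329 hashes to 10; slot 10 is free => place at 10.
780 hashes to 10; 10 taken => place at 0.
252 hashes to 10; 10,0 taken => place at 3.
Table: [780, ., ., 252, ., ., 149, 238, ., ., 329]
Lookup 879: h=10, probe 10,0,3,8 → slot 8 empty, not found.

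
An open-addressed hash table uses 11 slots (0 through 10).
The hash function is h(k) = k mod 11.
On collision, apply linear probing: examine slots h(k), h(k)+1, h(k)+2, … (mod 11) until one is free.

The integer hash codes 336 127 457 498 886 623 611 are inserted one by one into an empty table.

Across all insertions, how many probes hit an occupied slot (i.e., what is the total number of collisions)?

14

336: h=6 -> slot 6
127: h=6, probe 6,7 -> slot 7
457: h=6, probe 6,7,8 -> slot 8
498: h=3 -> slot 3
886: h=6, probe 6,7,8,9 -> slot 9
623: h=7, probe 7,8,9,10 -> slot 10
611: h=6, probe 6,7,8,9,10,0 -> slot 0
Table: [611, —, —, 498, —, —, 336, 127, 457, 886, 623]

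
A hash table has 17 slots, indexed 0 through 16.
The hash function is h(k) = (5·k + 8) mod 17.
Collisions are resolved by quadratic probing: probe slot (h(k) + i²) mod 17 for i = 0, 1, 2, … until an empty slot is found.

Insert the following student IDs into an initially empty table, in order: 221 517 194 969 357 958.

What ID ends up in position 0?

Insert 221: h=8, slot 8 empty → index 8.
Insert 517: h=9, slot 9 empty → index 9.
Insert 194: h=9, slot 9 occupied → index 10.
Insert 969: h=8, slots 8,9 occupied → index 12.
Insert 357: h=8, slots 8,9,12 occupied → index 0.
Insert 958: h=4, slot 4 empty → index 4.
Table: [357, -, -, -, 958, -, -, -, 221, 517, 194, -, 969, -, -, -, -]

357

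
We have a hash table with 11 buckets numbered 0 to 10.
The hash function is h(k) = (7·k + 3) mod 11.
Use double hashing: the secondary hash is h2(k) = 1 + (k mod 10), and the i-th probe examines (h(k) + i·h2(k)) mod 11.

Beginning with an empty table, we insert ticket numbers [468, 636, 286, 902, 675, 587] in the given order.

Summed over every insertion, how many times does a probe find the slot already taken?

5

468: h=1 → slot 1
636: h=0 → slot 0
286: h=3 → slot 3
902: h=3, h2=3, probe 3,6 → slot 6
675: h=9 → slot 9
587: h=9, h2=8, probe 9,6,3,0,8 → slot 8
Table: [636, 468, ., 286, ., ., 902, ., 587, 675, .]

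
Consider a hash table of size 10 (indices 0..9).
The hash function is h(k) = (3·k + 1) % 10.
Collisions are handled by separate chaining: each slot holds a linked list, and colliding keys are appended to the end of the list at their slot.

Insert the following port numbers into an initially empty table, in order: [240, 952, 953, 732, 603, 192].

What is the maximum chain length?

3

240 → bucket 1
952 → bucket 7
953 → bucket 0
732 → bucket 7 (collision)
603 → bucket 0 (collision)
192 → bucket 7 (collision)
Final buckets:
0: 953 -> 603
1: 240
2: —
3: —
4: —
5: —
6: —
7: 952 -> 732 -> 192
8: —
9: —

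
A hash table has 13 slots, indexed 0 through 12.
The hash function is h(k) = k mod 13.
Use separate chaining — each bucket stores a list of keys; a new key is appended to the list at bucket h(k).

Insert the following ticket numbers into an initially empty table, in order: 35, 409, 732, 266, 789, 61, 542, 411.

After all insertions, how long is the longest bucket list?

4

35 → bucket 9
409 → bucket 6
732 → bucket 4
266 → bucket 6 (collision)
789 → bucket 9 (collision)
61 → bucket 9 (collision)
542 → bucket 9 (collision)
411 → bucket 8
Final buckets:
0: _
1: _
2: _
3: _
4: 732
5: _
6: 409 -> 266
7: _
8: 411
9: 35 -> 789 -> 61 -> 542
10: _
11: _
12: _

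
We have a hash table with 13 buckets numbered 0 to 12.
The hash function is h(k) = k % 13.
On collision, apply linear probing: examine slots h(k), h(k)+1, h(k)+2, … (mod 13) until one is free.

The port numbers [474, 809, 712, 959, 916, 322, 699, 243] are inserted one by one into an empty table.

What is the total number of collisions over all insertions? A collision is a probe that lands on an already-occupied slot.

474 hashes to 6; slot 6 is free -> place at 6.
809 hashes to 3; slot 3 is free -> place at 3.
712 hashes to 10; slot 10 is free -> place at 10.
959 hashes to 10; 10 taken -> place at 11.
916 hashes to 6; 6 taken -> place at 7.
322 hashes to 10; 10,11 taken -> place at 12.
699 hashes to 10; 10,11,12 taken -> place at 0.
243 hashes to 9; slot 9 is free -> place at 9.
Table: [699, _, _, 809, _, _, 474, 916, _, 243, 712, 959, 322]

7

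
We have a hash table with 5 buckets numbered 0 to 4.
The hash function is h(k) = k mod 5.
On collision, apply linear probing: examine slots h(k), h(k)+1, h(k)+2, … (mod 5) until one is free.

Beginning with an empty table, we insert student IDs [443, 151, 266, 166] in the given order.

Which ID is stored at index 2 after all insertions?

266

443: h=3 => slot 3
151: h=1 => slot 1
266: h=1, probe 1,2 => slot 2
166: h=1, probe 1,2,3,4 => slot 4
Table: [—, 151, 266, 443, 166]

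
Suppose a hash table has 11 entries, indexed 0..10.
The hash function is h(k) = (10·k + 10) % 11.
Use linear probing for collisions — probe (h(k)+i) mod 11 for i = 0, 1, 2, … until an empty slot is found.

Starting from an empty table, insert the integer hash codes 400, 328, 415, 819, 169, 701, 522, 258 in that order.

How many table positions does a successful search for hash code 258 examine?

400 hashes to 6; slot 6 is free → place at 6.
328 hashes to 1; slot 1 is free → place at 1.
415 hashes to 2; slot 2 is free → place at 2.
819 hashes to 5; slot 5 is free → place at 5.
169 hashes to 6; 6 taken → place at 7.
701 hashes to 2; 2 taken → place at 3.
522 hashes to 5; 5,6,7 taken → place at 8.
258 hashes to 5; 5,6,7,8 taken → place at 9.
Table: [—, 328, 415, 701, —, 819, 400, 169, 522, 258, —]
Lookup 258: h=5, probe 5,6,7,8,9 → found at 9.

5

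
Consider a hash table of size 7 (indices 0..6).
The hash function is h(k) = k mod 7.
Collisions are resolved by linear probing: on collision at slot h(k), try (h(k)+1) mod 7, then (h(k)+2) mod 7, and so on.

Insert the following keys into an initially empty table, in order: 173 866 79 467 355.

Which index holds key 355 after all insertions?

173: h=5 -> slot 5
866: h=5, probe 5,6 -> slot 6
79: h=2 -> slot 2
467: h=5, probe 5,6,0 -> slot 0
355: h=5, probe 5,6,0,1 -> slot 1
Table: [467, 355, 79, ., ., 173, 866]

1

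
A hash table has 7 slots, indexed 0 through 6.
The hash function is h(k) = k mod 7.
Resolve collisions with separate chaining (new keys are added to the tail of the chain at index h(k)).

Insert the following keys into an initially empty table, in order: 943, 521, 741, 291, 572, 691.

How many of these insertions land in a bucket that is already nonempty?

943 → bucket 5
521 → bucket 3
741 → bucket 6
291 → bucket 4
572 → bucket 5 (collision)
691 → bucket 5 (collision)
Final buckets:
0: -
1: -
2: -
3: 521
4: 291
5: 943 -> 572 -> 691
6: 741

2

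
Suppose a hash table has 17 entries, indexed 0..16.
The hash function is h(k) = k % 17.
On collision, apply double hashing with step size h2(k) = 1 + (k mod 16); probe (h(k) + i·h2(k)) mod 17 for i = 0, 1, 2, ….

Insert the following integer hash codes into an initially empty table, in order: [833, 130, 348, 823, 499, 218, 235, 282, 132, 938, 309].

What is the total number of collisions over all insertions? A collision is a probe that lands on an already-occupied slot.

3

Insert 833: h=0, slot 0 empty → index 0.
Insert 130: h=11, slot 11 empty → index 11.
Insert 348: h=8, slot 8 empty → index 8.
Insert 823: h=7, slot 7 empty → index 7.
Insert 499: h=6, slot 6 empty → index 6.
Insert 218: h=14, slot 14 empty → index 14.
Insert 235: h=14, h2=12, slot 14 occupied → index 9.
Insert 282: h=10, slot 10 empty → index 10.
Insert 132: h=13, slot 13 empty → index 13.
Insert 938: h=3, slot 3 empty → index 3.
Insert 309: h=3, h2=6, slots 3,9 occupied → index 15.
Table: [833, _, _, 938, _, _, 499, 823, 348, 235, 282, 130, _, 132, 218, 309, _]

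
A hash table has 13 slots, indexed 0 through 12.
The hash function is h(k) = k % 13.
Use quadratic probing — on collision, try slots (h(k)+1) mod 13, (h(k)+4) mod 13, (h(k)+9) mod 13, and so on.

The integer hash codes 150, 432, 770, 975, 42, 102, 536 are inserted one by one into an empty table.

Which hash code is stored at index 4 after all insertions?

770

150 hashes to 7; slot 7 is free → place at 7.
432 hashes to 3; slot 3 is free → place at 3.
770 hashes to 3; 3 taken → place at 4.
975 hashes to 0; slot 0 is free → place at 0.
42 hashes to 3; 3,4,7 taken → place at 12.
102 hashes to 11; slot 11 is free → place at 11.
536 hashes to 3; 3,4,7,12 taken → place at 6.
Table: [975, ., ., 432, 770, ., 536, 150, ., ., ., 102, 42]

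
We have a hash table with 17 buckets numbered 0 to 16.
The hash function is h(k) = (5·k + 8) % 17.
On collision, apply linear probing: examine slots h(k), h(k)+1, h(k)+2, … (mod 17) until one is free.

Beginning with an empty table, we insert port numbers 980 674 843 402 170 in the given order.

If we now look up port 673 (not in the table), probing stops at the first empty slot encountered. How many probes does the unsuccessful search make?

Insert 980: h=12, slot 12 empty -> index 12.
Insert 674: h=12, slot 12 occupied -> index 13.
Insert 843: h=7, slot 7 empty -> index 7.
Insert 402: h=12, slots 12,13 occupied -> index 14.
Insert 170: h=8, slot 8 empty -> index 8.
Table: [_, _, _, _, _, _, _, 843, 170, _, _, _, 980, 674, 402, _, _]
Lookup 673: h=7, probe 7,8,9 → slot 9 empty, not found.

3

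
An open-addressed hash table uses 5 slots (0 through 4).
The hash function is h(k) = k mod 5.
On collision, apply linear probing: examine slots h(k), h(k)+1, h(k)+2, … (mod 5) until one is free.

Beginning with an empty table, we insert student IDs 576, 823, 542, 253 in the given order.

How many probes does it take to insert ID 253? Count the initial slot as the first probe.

Insert 576: h=1, slot 1 empty → index 1.
Insert 823: h=3, slot 3 empty → index 3.
Insert 542: h=2, slot 2 empty → index 2.
Insert 253: h=3, slot 3 occupied → index 4.
Table: [., 576, 542, 823, 253]

2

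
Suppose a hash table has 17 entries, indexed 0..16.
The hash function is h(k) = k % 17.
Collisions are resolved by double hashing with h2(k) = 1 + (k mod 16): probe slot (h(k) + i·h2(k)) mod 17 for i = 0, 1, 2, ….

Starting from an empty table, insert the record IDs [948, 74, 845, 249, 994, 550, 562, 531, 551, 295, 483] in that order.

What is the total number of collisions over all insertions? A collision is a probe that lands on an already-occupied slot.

5

948 hashes to 13; slot 13 is free -> place at 13.
74 hashes to 6; slot 6 is free -> place at 6.
845 hashes to 12; slot 12 is free -> place at 12.
249 hashes to 11; slot 11 is free -> place at 11.
994 hashes to 8; slot 8 is free -> place at 8.
550 hashes to 6, h2=7; 6,13 taken -> place at 3.
562 hashes to 1; slot 1 is free -> place at 1.
531 hashes to 4; slot 4 is free -> place at 4.
551 hashes to 7; slot 7 is free -> place at 7.
295 hashes to 6, h2=8; 6 taken -> place at 14.
483 hashes to 7, h2=4; 7,11 taken -> place at 15.
Table: [—, 562, —, 550, 531, —, 74, 551, 994, —, —, 249, 845, 948, 295, 483, —]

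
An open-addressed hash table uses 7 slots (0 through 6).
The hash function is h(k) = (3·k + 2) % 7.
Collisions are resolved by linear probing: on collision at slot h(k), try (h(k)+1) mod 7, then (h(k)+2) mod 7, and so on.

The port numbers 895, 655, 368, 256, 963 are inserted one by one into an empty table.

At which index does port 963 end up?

3

Insert 895: h=6, slot 6 empty → index 6.
Insert 655: h=0, slot 0 empty → index 0.
Insert 368: h=0, slot 0 occupied → index 1.
Insert 256: h=0, slots 0,1 occupied → index 2.
Insert 963: h=0, slots 0,1,2 occupied → index 3.
Table: [655, 368, 256, 963, ∅, ∅, 895]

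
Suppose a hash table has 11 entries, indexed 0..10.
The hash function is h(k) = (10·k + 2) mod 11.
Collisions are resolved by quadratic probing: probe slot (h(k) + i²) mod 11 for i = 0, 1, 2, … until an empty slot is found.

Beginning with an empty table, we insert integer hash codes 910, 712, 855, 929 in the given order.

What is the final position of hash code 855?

9

910 hashes to 5; slot 5 is free => place at 5.
712 hashes to 5; 5 taken => place at 6.
855 hashes to 5; 5,6 taken => place at 9.
929 hashes to 8; slot 8 is free => place at 8.
Table: [_, _, _, _, _, 910, 712, _, 929, 855, _]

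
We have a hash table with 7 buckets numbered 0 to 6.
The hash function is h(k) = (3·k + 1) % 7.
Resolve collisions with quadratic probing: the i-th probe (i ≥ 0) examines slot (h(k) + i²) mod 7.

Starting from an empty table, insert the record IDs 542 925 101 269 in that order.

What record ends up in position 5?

Insert 542: h=3, slot 3 empty → index 3.
Insert 925: h=4, slot 4 empty → index 4.
Insert 101: h=3, slots 3,4 occupied → index 0.
Insert 269: h=3, slots 3,4,0 occupied → index 5.
Table: [101, ∅, ∅, 542, 925, 269, ∅]

269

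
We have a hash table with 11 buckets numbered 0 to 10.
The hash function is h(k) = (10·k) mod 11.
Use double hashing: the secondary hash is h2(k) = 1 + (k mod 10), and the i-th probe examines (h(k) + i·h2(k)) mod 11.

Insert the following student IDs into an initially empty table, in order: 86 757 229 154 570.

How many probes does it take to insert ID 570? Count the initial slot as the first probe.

86: h=2 -> slot 2
757: h=2, h2=8, probe 2,10 -> slot 10
229: h=2, h2=10, probe 2,1 -> slot 1
154: h=0 -> slot 0
570: h=2, h2=1, probe 2,3 -> slot 3
Table: [154, 229, 86, 570, —, —, —, —, —, —, 757]

2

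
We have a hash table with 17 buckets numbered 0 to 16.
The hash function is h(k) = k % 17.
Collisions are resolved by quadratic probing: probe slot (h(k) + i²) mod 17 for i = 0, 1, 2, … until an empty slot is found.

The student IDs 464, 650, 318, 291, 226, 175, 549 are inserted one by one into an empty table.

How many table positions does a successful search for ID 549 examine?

4

464: h=5 -> slot 5
650: h=4 -> slot 4
318: h=12 -> slot 12
291: h=2 -> slot 2
226: h=5, probe 5,6 -> slot 6
175: h=5, probe 5,6,9 -> slot 9
549: h=5, probe 5,6,9,14 -> slot 14
Table: [_, _, 291, _, 650, 464, 226, _, _, 175, _, _, 318, _, 549, _, _]
Lookup 549: h=5, probe 5,6,9,14 → found at 14.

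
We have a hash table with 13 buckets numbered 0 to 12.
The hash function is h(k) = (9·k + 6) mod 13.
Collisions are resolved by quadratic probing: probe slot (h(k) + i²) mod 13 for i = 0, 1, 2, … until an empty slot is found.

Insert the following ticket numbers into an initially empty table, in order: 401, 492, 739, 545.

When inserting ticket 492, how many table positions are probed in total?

401: h=1 -> slot 1
492: h=1, probe 1,2 -> slot 2
739: h=1, probe 1,2,5 -> slot 5
545: h=10 -> slot 10
Table: [_, 401, 492, _, _, 739, _, _, _, _, 545, _, _]

2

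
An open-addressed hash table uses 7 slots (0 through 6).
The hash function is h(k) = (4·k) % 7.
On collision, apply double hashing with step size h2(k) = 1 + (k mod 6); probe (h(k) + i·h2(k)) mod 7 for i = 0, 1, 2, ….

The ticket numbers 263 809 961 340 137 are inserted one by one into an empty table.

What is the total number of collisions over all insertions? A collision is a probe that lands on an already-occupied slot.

263: h=2 → slot 2
809: h=2, h2=6, probe 2,1 → slot 1
961: h=1, h2=2, probe 1,3 → slot 3
340: h=2, h2=5, probe 2,0 → slot 0
137: h=2, h2=6, probe 2,1,0,6 → slot 6
Table: [340, 809, 263, 961, -, -, 137]

6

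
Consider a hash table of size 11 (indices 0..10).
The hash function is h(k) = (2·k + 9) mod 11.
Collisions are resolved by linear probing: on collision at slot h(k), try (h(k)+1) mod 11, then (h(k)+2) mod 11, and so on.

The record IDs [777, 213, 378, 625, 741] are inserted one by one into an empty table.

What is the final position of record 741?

777: h=1 → slot 1
213: h=6 → slot 6
378: h=6, probe 6,7 → slot 7
625: h=5 → slot 5
741: h=6, probe 6,7,8 → slot 8
Table: [_, 777, _, _, _, 625, 213, 378, 741, _, _]

8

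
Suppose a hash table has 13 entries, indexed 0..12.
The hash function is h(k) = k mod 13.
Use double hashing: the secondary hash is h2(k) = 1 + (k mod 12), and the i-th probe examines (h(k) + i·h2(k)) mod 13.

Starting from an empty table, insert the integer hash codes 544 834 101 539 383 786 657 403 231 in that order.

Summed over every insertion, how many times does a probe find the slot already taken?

4

Insert 544: h=11, slot 11 empty => index 11.
Insert 834: h=2, slot 2 empty => index 2.
Insert 101: h=10, slot 10 empty => index 10.
Insert 539: h=6, slot 6 empty => index 6.
Insert 383: h=6, h2=12, slot 6 occupied => index 5.
Insert 786: h=6, h2=7, slot 6 occupied => index 0.
Insert 657: h=7, slot 7 empty => index 7.
Insert 403: h=0, h2=8, slot 0 occupied => index 8.
Insert 231: h=10, h2=4, slot 10 occupied => index 1.
Table: [786, 231, 834, ., ., 383, 539, 657, 403, ., 101, 544, .]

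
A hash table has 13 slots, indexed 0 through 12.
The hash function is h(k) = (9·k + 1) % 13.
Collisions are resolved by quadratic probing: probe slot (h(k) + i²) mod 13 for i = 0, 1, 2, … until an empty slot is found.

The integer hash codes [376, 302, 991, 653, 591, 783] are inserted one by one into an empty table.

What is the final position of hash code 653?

6

376: h=5 => slot 5
302: h=2 => slot 2
991: h=2, probe 2,3 => slot 3
653: h=2, probe 2,3,6 => slot 6
591: h=3, probe 3,4 => slot 4
783: h=2, probe 2,3,6,11 => slot 11
Table: [_, _, 302, 991, 591, 376, 653, _, _, _, _, 783, _]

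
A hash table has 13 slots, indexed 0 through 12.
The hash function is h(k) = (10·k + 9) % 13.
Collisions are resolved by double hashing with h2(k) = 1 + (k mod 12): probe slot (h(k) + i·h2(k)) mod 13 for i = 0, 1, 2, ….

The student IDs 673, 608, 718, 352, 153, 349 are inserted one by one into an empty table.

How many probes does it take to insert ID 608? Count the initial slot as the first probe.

2

673 hashes to 5; slot 5 is free -> place at 5.
608 hashes to 5, h2=9; 5 taken -> place at 1.
718 hashes to 0; slot 0 is free -> place at 0.
352 hashes to 6; slot 6 is free -> place at 6.
153 hashes to 5, h2=10; 5 taken -> place at 2.
349 hashes to 2, h2=2; 2 taken -> place at 4.
Table: [718, 608, 153, ∅, 349, 673, 352, ∅, ∅, ∅, ∅, ∅, ∅]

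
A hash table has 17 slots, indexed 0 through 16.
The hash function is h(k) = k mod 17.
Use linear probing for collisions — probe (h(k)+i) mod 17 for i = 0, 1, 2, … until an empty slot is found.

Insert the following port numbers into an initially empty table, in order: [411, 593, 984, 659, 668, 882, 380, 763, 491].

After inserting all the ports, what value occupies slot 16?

984

411: h=3 → slot 3
593: h=15 → slot 15
984: h=15, probe 15,16 → slot 16
659: h=13 → slot 13
668: h=5 → slot 5
882: h=15, probe 15,16,0 → slot 0
380: h=6 → slot 6
763: h=15, probe 15,16,0,1 → slot 1
491: h=15, probe 15,16,0,1,2 → slot 2
Table: [882, 763, 491, 411, —, 668, 380, —, —, —, —, —, —, 659, —, 593, 984]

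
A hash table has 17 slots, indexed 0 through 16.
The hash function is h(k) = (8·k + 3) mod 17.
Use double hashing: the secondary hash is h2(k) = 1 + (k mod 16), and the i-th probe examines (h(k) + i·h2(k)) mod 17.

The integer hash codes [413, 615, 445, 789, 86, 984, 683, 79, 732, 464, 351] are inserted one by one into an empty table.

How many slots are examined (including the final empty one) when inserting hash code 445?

413: h=9 -> slot 9
615: h=10 -> slot 10
445: h=10, h2=14, probe 10,7 -> slot 7
789: h=8 -> slot 8
86: h=11 -> slot 11
984: h=4 -> slot 4
683: h=10, h2=12, probe 10,5 -> slot 5
79: h=6 -> slot 6
732: h=11, h2=13, probe 11,7,3 -> slot 3
464: h=9, h2=1, probe 9,10,11,12 -> slot 12
351: h=6, h2=16, probe 6,5,4,3,2 -> slot 2
Table: [-, -, 351, 732, 984, 683, 79, 445, 789, 413, 615, 86, 464, -, -, -, -]

2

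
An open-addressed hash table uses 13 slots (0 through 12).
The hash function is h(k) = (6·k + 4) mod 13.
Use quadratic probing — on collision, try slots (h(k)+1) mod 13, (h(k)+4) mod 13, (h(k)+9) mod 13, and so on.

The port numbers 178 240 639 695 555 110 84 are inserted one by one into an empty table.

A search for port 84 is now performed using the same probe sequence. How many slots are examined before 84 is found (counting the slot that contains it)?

4

178 hashes to 6; slot 6 is free => place at 6.
240 hashes to 1; slot 1 is free => place at 1.
639 hashes to 3; slot 3 is free => place at 3.
695 hashes to 1; 1 taken => place at 2.
555 hashes to 6; 6 taken => place at 7.
110 hashes to 1; 1,2 taken => place at 5.
84 hashes to 1; 1,2,5 taken => place at 10.
Table: [—, 240, 695, 639, —, 110, 178, 555, —, —, 84, —, —]
Lookup 84: h=1, probe 1,2,5,10 → found at 10.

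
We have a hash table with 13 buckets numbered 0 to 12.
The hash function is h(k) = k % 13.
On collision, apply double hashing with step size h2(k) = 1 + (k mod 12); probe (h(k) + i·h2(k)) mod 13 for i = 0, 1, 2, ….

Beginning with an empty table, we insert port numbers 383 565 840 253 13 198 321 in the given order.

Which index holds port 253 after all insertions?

10

383: h=6 → slot 6
565: h=6, h2=2, probe 6,8 → slot 8
840: h=8, h2=1, probe 8,9 → slot 9
253: h=6, h2=2, probe 6,8,10 → slot 10
13: h=0 → slot 0
198: h=3 → slot 3
321: h=9, h2=10, probe 9,6,3,0,10,7 → slot 7
Table: [13, _, _, 198, _, _, 383, 321, 565, 840, 253, _, _]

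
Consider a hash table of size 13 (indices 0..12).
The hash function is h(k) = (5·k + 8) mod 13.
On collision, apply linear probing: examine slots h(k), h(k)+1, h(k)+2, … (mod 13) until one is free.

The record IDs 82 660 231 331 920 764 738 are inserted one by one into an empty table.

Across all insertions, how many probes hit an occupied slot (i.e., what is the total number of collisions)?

82 hashes to 2; slot 2 is free -> place at 2.
660 hashes to 6; slot 6 is free -> place at 6.
231 hashes to 6; 6 taken -> place at 7.
331 hashes to 12; slot 12 is free -> place at 12.
920 hashes to 6; 6,7 taken -> place at 8.
764 hashes to 6; 6,7,8 taken -> place at 9.
738 hashes to 6; 6,7,8,9 taken -> place at 10.
Table: [-, -, 82, -, -, -, 660, 231, 920, 764, 738, -, 331]

10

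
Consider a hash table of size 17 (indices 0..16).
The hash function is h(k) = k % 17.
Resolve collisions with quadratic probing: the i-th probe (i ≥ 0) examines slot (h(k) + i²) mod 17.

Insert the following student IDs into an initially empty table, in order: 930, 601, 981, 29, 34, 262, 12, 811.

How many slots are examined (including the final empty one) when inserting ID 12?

4

930 hashes to 12; slot 12 is free => place at 12.
601 hashes to 6; slot 6 is free => place at 6.
981 hashes to 12; 12 taken => place at 13.
29 hashes to 12; 12,13 taken => place at 16.
34 hashes to 0; slot 0 is free => place at 0.
262 hashes to 7; slot 7 is free => place at 7.
12 hashes to 12; 12,13,16 taken => place at 4.
811 hashes to 12; 12,13,16,4 taken => place at 11.
Table: [34, -, -, -, 12, -, 601, 262, -, -, -, 811, 930, 981, -, -, 29]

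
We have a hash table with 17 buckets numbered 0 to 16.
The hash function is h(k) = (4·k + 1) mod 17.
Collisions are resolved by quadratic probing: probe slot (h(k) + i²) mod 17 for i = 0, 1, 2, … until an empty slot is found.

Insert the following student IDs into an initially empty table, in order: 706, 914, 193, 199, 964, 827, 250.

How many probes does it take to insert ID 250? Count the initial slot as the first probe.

4

Insert 706: h=3, slot 3 empty => index 3.
Insert 914: h=2, slot 2 empty => index 2.
Insert 193: h=8, slot 8 empty => index 8.
Insert 199: h=15, slot 15 empty => index 15.
Insert 964: h=15, slot 15 occupied => index 16.
Insert 827: h=11, slot 11 empty => index 11.
Insert 250: h=15, slots 15,16,2 occupied => index 7.
Table: [-, -, 914, 706, -, -, -, 250, 193, -, -, 827, -, -, -, 199, 964]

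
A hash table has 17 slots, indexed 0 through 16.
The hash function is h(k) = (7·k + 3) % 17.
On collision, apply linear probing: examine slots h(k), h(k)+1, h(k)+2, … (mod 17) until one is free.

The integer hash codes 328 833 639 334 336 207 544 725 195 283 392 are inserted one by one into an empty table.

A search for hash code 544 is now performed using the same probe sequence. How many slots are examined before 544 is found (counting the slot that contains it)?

4

328 hashes to 4; slot 4 is free -> place at 4.
833 hashes to 3; slot 3 is free -> place at 3.
639 hashes to 5; slot 5 is free -> place at 5.
334 hashes to 12; slot 12 is free -> place at 12.
336 hashes to 9; slot 9 is free -> place at 9.
207 hashes to 7; slot 7 is free -> place at 7.
544 hashes to 3; 3,4,5 taken -> place at 6.
725 hashes to 12; 12 taken -> place at 13.
195 hashes to 8; slot 8 is free -> place at 8.
283 hashes to 12; 12,13 taken -> place at 14.
392 hashes to 10; slot 10 is free -> place at 10.
Table: [∅, ∅, ∅, 833, 328, 639, 544, 207, 195, 336, 392, ∅, 334, 725, 283, ∅, ∅]
Lookup 544: h=3, probe 3,4,5,6 → found at 6.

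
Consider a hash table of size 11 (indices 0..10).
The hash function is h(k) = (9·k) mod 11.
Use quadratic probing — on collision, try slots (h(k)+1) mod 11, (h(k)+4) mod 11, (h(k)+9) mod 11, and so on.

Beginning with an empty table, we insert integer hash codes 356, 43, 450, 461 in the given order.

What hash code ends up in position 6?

450

356 hashes to 3; slot 3 is free → place at 3.
43 hashes to 2; slot 2 is free → place at 2.
450 hashes to 2; 2,3 taken → place at 6.
461 hashes to 2; 2,3,6 taken → place at 0.
Table: [461, ., 43, 356, ., ., 450, ., ., ., .]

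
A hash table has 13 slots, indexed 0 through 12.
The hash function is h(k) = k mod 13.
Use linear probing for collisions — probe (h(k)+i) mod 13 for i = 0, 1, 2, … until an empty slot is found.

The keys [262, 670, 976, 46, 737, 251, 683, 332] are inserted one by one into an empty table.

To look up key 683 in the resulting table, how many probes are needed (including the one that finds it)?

4

Insert 262: h=2, slot 2 empty => index 2.
Insert 670: h=7, slot 7 empty => index 7.
Insert 976: h=1, slot 1 empty => index 1.
Insert 46: h=7, slot 7 occupied => index 8.
Insert 737: h=9, slot 9 empty => index 9.
Insert 251: h=4, slot 4 empty => index 4.
Insert 683: h=7, slots 7,8,9 occupied => index 10.
Insert 332: h=7, slots 7,8,9,10 occupied => index 11.
Table: [-, 976, 262, -, 251, -, -, 670, 46, 737, 683, 332, -]
Lookup 683: h=7, probe 7,8,9,10 → found at 10.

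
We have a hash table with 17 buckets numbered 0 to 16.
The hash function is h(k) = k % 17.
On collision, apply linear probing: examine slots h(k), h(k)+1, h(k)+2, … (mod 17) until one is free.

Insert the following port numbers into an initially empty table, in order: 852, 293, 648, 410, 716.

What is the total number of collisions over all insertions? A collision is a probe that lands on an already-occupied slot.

8

852: h=2 -> slot 2
293: h=4 -> slot 4
648: h=2, probe 2,3 -> slot 3
410: h=2, probe 2,3,4,5 -> slot 5
716: h=2, probe 2,3,4,5,6 -> slot 6
Table: [—, —, 852, 648, 293, 410, 716, —, —, —, —, —, —, —, —, —, —]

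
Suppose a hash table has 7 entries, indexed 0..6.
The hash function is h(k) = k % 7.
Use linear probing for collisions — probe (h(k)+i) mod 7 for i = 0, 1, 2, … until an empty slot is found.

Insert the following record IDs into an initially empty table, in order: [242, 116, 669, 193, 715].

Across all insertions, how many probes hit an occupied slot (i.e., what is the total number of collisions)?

242: h=4 -> slot 4
116: h=4, probe 4,5 -> slot 5
669: h=4, probe 4,5,6 -> slot 6
193: h=4, probe 4,5,6,0 -> slot 0
715: h=1 -> slot 1
Table: [193, 715, _, _, 242, 116, 669]

6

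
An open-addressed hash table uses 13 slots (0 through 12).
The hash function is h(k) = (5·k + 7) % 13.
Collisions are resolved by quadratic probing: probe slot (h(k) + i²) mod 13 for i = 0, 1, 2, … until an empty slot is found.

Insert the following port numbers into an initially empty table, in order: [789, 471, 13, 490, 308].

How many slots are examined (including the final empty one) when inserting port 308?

3

789: h=0 → slot 0
471: h=9 → slot 9
13: h=7 → slot 7
490: h=0, probe 0,1 → slot 1
308: h=0, probe 0,1,4 → slot 4
Table: [789, 490, ., ., 308, ., ., 13, ., 471, ., ., .]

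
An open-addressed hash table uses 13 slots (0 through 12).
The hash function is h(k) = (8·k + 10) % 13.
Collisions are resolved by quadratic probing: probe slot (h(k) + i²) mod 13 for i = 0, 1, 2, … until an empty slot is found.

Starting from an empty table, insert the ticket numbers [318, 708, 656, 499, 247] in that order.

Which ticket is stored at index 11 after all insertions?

499

318 hashes to 6; slot 6 is free -> place at 6.
708 hashes to 6; 6 taken -> place at 7.
656 hashes to 6; 6,7 taken -> place at 10.
499 hashes to 11; slot 11 is free -> place at 11.
247 hashes to 10; 10,11 taken -> place at 1.
Table: [-, 247, -, -, -, -, 318, 708, -, -, 656, 499, -]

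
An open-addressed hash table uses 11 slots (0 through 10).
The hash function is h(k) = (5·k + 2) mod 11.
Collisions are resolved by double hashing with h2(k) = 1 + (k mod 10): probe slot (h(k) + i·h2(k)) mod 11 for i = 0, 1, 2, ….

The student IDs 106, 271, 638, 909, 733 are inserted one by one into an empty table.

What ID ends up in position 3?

106: h=4 => slot 4
271: h=4, h2=2, probe 4,6 => slot 6
638: h=2 => slot 2
909: h=4, h2=10, probe 4,3 => slot 3
733: h=4, h2=4, probe 4,8 => slot 8
Table: [_, _, 638, 909, 106, _, 271, _, 733, _, _]

909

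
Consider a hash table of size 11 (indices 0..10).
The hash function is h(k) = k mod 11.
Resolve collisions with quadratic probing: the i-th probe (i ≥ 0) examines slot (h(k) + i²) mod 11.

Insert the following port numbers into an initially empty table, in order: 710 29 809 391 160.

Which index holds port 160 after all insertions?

710: h=6 -> slot 6
29: h=7 -> slot 7
809: h=6, probe 6,7,10 -> slot 10
391: h=6, probe 6,7,10,4 -> slot 4
160: h=6, probe 6,7,10,4,0 -> slot 0
Table: [160, ., ., ., 391, ., 710, 29, ., ., 809]

0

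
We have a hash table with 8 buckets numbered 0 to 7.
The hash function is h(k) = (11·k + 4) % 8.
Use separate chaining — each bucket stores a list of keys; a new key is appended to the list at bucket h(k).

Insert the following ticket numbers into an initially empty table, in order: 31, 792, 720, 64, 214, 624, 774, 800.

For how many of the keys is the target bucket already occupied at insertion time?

31 -> bucket 1
792 -> bucket 4
720 -> bucket 4 (collision)
64 -> bucket 4 (collision)
214 -> bucket 6
624 -> bucket 4 (collision)
774 -> bucket 6 (collision)
800 -> bucket 4 (collision)
Final buckets:
0: _
1: 31
2: _
3: _
4: 792 -> 720 -> 64 -> 624 -> 800
5: _
6: 214 -> 774
7: _

5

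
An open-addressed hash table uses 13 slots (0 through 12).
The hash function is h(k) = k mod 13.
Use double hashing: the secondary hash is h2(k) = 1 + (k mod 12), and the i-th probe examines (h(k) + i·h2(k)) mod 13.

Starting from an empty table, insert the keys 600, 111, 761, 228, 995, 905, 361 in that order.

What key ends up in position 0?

600 hashes to 2; slot 2 is free -> place at 2.
111 hashes to 7; slot 7 is free -> place at 7.
761 hashes to 7, h2=6; 7 taken -> place at 0.
228 hashes to 7, h2=1; 7 taken -> place at 8.
995 hashes to 7, h2=12; 7 taken -> place at 6.
905 hashes to 8, h2=6; 8 taken -> place at 1.
361 hashes to 10; slot 10 is free -> place at 10.
Table: [761, 905, 600, -, -, -, 995, 111, 228, -, 361, -, -]

761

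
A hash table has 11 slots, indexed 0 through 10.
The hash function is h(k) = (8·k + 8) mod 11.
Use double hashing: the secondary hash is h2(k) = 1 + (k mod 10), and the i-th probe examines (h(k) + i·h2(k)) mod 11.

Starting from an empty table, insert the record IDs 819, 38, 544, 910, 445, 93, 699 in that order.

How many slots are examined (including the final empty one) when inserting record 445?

819 hashes to 4; slot 4 is free -> place at 4.
38 hashes to 4, h2=9; 4 taken -> place at 2.
544 hashes to 4, h2=5; 4 taken -> place at 9.
910 hashes to 6; slot 6 is free -> place at 6.
445 hashes to 4, h2=6; 4 taken -> place at 10.
93 hashes to 4, h2=4; 4 taken -> place at 8.
699 hashes to 1; slot 1 is free -> place at 1.
Table: [—, 699, 38, —, 819, —, 910, —, 93, 544, 445]

2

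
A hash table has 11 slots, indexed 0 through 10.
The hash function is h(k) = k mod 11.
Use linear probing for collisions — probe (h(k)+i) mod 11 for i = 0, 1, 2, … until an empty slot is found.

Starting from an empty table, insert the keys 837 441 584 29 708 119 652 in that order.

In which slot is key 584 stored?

3

837 hashes to 1; slot 1 is free => place at 1.
441 hashes to 1; 1 taken => place at 2.
584 hashes to 1; 1,2 taken => place at 3.
29 hashes to 7; slot 7 is free => place at 7.
708 hashes to 4; slot 4 is free => place at 4.
119 hashes to 9; slot 9 is free => place at 9.
652 hashes to 3; 3,4 taken => place at 5.
Table: [—, 837, 441, 584, 708, 652, —, 29, —, 119, —]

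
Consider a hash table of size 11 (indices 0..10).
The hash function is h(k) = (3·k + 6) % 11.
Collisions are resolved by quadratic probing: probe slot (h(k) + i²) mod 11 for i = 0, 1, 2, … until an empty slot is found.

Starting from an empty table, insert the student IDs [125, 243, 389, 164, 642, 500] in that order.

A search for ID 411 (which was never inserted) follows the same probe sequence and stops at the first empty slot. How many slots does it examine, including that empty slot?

125: h=7 → slot 7
243: h=9 → slot 9
389: h=7, probe 7,8 → slot 8
164: h=3 → slot 3
642: h=7, probe 7,8,0 → slot 0
500: h=10 → slot 10
Table: [642, -, -, 164, -, -, -, 125, 389, 243, 500]
Lookup 411: h=7, probe 7,8,0,5 → slot 5 empty, not found.

4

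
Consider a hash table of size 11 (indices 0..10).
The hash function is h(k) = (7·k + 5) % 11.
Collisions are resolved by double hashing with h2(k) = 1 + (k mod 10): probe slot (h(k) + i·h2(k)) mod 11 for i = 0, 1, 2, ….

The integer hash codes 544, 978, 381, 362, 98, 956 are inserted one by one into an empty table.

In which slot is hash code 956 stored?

8

544 hashes to 7; slot 7 is free → place at 7.
978 hashes to 9; slot 9 is free → place at 9.
381 hashes to 10; slot 10 is free → place at 10.
362 hashes to 9, h2=3; 9 taken → place at 1.
98 hashes to 9, h2=9; 9,7 taken → place at 5.
956 hashes to 9, h2=7; 9,5,1 taken → place at 8.
Table: [∅, 362, ∅, ∅, ∅, 98, ∅, 544, 956, 978, 381]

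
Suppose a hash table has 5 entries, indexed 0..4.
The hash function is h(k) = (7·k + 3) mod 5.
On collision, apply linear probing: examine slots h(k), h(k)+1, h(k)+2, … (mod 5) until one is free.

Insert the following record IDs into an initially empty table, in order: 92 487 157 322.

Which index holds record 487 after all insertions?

Insert 92: h=2, slot 2 empty → index 2.
Insert 487: h=2, slot 2 occupied → index 3.
Insert 157: h=2, slots 2,3 occupied → index 4.
Insert 322: h=2, slots 2,3,4 occupied → index 0.
Table: [322, —, 92, 487, 157]

3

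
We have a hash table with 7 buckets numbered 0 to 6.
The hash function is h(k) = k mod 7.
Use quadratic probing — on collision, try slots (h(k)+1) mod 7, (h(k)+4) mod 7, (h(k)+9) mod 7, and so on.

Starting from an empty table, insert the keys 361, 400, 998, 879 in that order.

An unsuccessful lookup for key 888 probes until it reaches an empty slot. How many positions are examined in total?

361: h=4 => slot 4
400: h=1 => slot 1
998: h=4, probe 4,5 => slot 5
879: h=4, probe 4,5,1,6 => slot 6
Table: [_, 400, _, _, 361, 998, 879]
Lookup 888: h=6, probe 6,0 → slot 0 empty, not found.

2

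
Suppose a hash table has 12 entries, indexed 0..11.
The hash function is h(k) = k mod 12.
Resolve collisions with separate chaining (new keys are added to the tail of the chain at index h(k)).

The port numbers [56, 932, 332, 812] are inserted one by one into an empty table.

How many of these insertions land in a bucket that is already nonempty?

Insert 56: h=8, bucket 8 empty -> new chain.
Insert 932: h=8, bucket 8 nonempty -> append to chain.
Insert 332: h=8, bucket 8 nonempty -> append to chain.
Insert 812: h=8, bucket 8 nonempty -> append to chain.
Final buckets:
0: -
1: -
2: -
3: -
4: -
5: -
6: -
7: -
8: 56 -> 932 -> 332 -> 812
9: -
10: -
11: -

3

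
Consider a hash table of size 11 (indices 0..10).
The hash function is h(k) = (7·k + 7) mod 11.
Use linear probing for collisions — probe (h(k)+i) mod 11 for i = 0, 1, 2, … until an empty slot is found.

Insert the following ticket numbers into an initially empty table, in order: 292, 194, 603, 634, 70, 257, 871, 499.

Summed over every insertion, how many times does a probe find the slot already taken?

11

Insert 292: h=5, slot 5 empty -> index 5.
Insert 194: h=1, slot 1 empty -> index 1.
Insert 603: h=4, slot 4 empty -> index 4.
Insert 634: h=1, slot 1 occupied -> index 2.
Insert 70: h=2, slot 2 occupied -> index 3.
Insert 257: h=2, slots 2,3,4,5 occupied -> index 6.
Insert 871: h=10, slot 10 empty -> index 10.
Insert 499: h=2, slots 2,3,4,5,6 occupied -> index 7.
Table: [_, 194, 634, 70, 603, 292, 257, 499, _, _, 871]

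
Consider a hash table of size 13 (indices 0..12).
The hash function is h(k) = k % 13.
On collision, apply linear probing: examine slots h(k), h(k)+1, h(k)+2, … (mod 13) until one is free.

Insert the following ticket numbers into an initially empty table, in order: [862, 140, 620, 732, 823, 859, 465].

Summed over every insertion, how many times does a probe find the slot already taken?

4

862: h=4 → slot 4
140: h=10 → slot 10
620: h=9 → slot 9
732: h=4, probe 4,5 → slot 5
823: h=4, probe 4,5,6 → slot 6
859: h=1 → slot 1
465: h=10, probe 10,11 → slot 11
Table: [∅, 859, ∅, ∅, 862, 732, 823, ∅, ∅, 620, 140, 465, ∅]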